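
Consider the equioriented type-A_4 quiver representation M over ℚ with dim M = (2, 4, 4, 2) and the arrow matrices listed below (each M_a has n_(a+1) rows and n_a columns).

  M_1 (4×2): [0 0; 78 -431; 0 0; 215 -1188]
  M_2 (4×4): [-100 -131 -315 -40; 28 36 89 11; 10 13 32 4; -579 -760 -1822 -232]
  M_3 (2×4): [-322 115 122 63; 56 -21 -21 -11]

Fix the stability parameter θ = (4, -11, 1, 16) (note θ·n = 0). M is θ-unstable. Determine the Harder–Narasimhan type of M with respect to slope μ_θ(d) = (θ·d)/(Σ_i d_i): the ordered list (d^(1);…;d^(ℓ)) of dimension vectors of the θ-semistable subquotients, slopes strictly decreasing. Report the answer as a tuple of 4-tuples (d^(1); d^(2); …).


Interval decomposition of M: I[1,4]^2, I[2,3]^2.
HN type (ℓ=4): μ^(1)=16; μ^(2)=1; μ^(3)=-7/2; μ^(4)=-11

((0, 0, 0, 2); (0, 0, 4, 0); (2, 2, 0, 0); (0, 2, 0, 0))


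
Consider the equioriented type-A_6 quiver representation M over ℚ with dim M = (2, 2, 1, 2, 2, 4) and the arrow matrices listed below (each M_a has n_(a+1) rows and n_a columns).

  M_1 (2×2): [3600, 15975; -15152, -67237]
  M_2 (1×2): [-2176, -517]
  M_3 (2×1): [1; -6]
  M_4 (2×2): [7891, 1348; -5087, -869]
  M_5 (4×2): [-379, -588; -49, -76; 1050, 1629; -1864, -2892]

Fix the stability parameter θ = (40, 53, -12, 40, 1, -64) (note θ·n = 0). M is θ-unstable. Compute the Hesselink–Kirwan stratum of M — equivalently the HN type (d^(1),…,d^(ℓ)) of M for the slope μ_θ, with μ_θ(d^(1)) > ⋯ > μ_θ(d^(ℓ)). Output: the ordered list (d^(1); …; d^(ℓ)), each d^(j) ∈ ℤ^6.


Via rank(M_{q-1}∘⋯∘M_p): M ≅ I[1,1], I[1,6], I[2,2], I[4,6], I[6,6]^2.
μ_θ-semistable layers: μ^(1)=53; μ^(2)=40; μ^(3)=29/3; μ^(4)=-23/3; μ^(5)=-64

((0, 1, 0, 0, 0, 0); (1, 0, 0, 0, 0, 0); (1, 1, 1, 1, 1, 1); (0, 0, 0, 1, 1, 1); (0, 0, 0, 0, 0, 2))


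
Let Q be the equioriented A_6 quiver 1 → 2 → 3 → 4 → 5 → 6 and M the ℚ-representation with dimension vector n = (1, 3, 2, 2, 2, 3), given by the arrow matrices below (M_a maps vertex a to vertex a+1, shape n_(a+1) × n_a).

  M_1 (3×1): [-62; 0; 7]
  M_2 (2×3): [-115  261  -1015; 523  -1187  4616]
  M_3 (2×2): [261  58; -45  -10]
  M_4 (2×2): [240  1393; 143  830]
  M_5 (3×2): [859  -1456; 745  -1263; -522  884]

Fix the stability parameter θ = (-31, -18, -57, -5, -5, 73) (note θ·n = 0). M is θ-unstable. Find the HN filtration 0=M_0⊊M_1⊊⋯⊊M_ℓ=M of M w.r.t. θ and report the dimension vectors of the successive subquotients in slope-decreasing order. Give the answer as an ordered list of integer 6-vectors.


Interval decomposition of M: I[1,6], I[2,2], I[2,3], I[4,6], I[6,6].
HN type (ℓ=5): μ^(1)=73; μ^(2)=-5; μ^(3)=-18; μ^(4)=-106/3; μ^(5)=-75/2

((0, 0, 0, 0, 0, 3); (0, 0, 0, 2, 2, 0); (0, 1, 0, 0, 0, 0); (1, 1, 1, 0, 0, 0); (0, 1, 1, 0, 0, 0))


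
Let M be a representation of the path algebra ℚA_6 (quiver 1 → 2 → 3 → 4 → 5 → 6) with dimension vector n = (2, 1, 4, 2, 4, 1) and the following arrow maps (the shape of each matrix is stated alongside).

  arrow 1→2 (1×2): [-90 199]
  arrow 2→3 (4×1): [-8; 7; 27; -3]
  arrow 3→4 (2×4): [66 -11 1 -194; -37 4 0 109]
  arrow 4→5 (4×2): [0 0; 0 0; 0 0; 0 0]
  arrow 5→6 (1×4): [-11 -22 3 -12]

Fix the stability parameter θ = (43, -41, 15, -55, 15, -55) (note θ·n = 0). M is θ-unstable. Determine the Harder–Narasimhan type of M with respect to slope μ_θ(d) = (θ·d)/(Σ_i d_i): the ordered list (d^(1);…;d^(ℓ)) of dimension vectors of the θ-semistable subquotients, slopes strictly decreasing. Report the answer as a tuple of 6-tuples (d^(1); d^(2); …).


Barcode: M ≅ I[1,1], I[1,4], I[3,3]^2, I[3,4], I[5,5]^3, I[5,6]. HN layers by μ_θ (4 steps, strictly decreasing):
  μ^(1)=43; μ^(2)=15; μ^(3)=-19/2; μ^(4)=-20

((1, 0, 0, 0, 0, 0); (0, 0, 2, 0, 3, 0); (1, 1, 1, 1, 0, 0); (0, 0, 1, 1, 1, 1))


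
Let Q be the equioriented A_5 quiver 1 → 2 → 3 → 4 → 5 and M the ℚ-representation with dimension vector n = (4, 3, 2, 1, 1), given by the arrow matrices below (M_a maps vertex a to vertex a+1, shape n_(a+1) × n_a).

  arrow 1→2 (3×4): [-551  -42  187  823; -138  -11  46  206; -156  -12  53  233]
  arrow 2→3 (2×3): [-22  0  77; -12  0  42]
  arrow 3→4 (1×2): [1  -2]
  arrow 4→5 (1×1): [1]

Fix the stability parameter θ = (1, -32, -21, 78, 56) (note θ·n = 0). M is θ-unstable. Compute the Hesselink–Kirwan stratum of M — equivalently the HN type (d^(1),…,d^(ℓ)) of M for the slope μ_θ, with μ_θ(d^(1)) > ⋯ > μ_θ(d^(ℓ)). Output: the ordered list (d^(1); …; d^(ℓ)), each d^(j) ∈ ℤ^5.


Via rank(M_{q-1}∘⋯∘M_p): M ≅ I[1,1], I[1,2]^2, I[1,5], I[3,3].
μ_θ-semistable layers: μ^(1)=67; μ^(2)=1; μ^(3)=-31/2; μ^(4)=-52/3; μ^(5)=-21

((0, 0, 0, 1, 1); (1, 0, 0, 0, 0); (2, 2, 0, 0, 0); (1, 1, 1, 0, 0); (0, 0, 1, 0, 0))


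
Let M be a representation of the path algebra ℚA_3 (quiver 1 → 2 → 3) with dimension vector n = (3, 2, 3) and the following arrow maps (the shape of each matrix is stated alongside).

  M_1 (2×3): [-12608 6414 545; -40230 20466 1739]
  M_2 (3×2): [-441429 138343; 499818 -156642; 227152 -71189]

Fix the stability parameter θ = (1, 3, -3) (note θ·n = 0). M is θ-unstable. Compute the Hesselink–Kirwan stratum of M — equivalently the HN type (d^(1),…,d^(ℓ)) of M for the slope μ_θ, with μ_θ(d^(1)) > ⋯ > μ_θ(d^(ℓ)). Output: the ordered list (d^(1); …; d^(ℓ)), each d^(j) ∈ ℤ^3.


Barcode: M ≅ I[1,1], I[1,3]^2, I[3,3]. HN layers by μ_θ (3 steps, strictly decreasing):
  μ^(1)=1; μ^(2)=1/3; μ^(3)=-3

((1, 0, 0); (2, 2, 2); (0, 0, 1))


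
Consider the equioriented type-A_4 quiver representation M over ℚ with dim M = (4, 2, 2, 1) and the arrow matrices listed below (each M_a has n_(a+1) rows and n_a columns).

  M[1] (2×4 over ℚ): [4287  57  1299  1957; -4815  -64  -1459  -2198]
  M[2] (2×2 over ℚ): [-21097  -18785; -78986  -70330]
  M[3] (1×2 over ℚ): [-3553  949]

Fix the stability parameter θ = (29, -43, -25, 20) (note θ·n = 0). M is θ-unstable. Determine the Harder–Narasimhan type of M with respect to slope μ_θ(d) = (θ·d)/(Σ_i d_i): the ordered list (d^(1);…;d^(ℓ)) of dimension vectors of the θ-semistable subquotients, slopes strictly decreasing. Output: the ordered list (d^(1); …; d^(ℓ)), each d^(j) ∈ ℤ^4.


Interval decomposition of M: I[1,1]^2, I[1,2], I[1,4], I[3,3].
HN type (ℓ=5): μ^(1)=29; μ^(2)=20; μ^(3)=-7; μ^(4)=-13; μ^(5)=-25

((2, 0, 0, 0); (0, 0, 0, 1); (1, 1, 0, 0); (1, 1, 1, 0); (0, 0, 1, 0))


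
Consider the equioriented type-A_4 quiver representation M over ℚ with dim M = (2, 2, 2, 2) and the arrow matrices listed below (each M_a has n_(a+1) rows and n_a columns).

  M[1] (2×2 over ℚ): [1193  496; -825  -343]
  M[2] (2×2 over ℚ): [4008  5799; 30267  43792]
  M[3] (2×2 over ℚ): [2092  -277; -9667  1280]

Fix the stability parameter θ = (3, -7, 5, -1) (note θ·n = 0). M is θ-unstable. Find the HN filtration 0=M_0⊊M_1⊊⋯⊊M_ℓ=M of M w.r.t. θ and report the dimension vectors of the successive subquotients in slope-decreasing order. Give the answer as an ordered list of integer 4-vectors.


Via rank(M_{q-1}∘⋯∘M_p): M ≅ I[1,4]^2.
μ_θ-semistable layers: μ^(1)=2; μ^(2)=-2

((0, 0, 2, 2); (2, 2, 0, 0))


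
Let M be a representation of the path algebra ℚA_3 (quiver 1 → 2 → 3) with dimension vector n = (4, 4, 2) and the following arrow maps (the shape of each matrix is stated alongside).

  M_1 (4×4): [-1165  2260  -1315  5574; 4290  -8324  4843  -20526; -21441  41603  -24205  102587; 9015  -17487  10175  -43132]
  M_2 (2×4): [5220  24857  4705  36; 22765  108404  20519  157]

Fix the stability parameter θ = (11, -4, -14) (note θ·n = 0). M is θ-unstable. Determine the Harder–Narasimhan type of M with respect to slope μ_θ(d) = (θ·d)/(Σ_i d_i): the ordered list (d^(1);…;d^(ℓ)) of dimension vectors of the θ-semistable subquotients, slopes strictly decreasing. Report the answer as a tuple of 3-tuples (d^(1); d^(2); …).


Via rank(M_{q-1}∘⋯∘M_p): M ≅ I[1,2]^2, I[1,3]^2.
μ_θ-semistable layers: μ^(1)=7/2; μ^(2)=-7/3

((2, 2, 0); (2, 2, 2))


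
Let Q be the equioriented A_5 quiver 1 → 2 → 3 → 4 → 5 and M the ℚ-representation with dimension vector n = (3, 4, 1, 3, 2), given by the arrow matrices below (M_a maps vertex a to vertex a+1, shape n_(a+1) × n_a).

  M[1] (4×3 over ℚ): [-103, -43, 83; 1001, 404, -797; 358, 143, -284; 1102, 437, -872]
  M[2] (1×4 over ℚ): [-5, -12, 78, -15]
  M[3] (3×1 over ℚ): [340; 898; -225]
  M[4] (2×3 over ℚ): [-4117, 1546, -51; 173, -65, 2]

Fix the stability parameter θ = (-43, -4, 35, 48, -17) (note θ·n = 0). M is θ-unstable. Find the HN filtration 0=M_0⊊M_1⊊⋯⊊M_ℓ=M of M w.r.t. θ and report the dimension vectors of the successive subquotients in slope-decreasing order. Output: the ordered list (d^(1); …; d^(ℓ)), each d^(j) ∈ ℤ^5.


Via rank(M_{q-1}∘⋯∘M_p): M ≅ I[1,2]^2, I[1,5], I[2,2], I[4,4], I[4,5].
μ_θ-semistable layers: μ^(1)=48; μ^(2)=22; μ^(3)=31/2; μ^(4)=-4; μ^(5)=-43

((0, 0, 0, 1, 0); (0, 0, 1, 1, 1); (0, 0, 0, 1, 1); (0, 4, 0, 0, 0); (3, 0, 0, 0, 0))


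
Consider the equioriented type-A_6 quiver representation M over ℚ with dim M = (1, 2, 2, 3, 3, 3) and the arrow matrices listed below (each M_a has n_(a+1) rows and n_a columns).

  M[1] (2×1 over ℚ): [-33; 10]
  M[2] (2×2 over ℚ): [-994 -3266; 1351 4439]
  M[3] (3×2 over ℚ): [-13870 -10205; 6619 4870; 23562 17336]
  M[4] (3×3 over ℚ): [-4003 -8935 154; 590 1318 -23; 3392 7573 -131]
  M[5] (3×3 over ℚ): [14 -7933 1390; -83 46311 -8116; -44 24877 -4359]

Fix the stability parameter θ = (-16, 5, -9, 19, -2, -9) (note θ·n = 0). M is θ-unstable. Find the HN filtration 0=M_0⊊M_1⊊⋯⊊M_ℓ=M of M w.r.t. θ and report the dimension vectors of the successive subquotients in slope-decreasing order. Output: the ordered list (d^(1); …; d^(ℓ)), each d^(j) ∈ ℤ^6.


Interval decomposition of M: I[1,6], I[2,2], I[3,6], I[4,6].
HN type (ℓ=5): μ^(1)=5; μ^(2)=8/3; μ^(3)=-2; μ^(4)=-9; μ^(5)=-16

((0, 1, 0, 0, 0, 0); (0, 0, 0, 3, 3, 3); (0, 1, 1, 0, 0, 0); (0, 0, 1, 0, 0, 0); (1, 0, 0, 0, 0, 0))


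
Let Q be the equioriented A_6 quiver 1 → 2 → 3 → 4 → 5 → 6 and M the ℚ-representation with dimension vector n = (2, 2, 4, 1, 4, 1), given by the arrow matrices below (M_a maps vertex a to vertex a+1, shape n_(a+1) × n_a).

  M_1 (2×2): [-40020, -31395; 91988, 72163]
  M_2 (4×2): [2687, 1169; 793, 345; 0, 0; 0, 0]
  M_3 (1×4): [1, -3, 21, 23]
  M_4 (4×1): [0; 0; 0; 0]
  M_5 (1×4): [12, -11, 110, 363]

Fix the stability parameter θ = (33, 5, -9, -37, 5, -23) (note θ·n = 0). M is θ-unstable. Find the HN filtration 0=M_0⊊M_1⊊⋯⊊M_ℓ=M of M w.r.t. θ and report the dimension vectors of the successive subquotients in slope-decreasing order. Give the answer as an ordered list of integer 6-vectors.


Barcode: M ≅ I[1,1], I[1,4], I[2,3], I[3,3]^2, I[5,5]^3, I[5,6]. HN layers by μ_θ (4 steps, strictly decreasing):
  μ^(1)=33; μ^(2)=5; μ^(3)=-2; μ^(4)=-9

((1, 0, 0, 0, 0, 0); (0, 0, 0, 0, 3, 0); (1, 2, 2, 1, 0, 0); (0, 0, 2, 0, 1, 1))


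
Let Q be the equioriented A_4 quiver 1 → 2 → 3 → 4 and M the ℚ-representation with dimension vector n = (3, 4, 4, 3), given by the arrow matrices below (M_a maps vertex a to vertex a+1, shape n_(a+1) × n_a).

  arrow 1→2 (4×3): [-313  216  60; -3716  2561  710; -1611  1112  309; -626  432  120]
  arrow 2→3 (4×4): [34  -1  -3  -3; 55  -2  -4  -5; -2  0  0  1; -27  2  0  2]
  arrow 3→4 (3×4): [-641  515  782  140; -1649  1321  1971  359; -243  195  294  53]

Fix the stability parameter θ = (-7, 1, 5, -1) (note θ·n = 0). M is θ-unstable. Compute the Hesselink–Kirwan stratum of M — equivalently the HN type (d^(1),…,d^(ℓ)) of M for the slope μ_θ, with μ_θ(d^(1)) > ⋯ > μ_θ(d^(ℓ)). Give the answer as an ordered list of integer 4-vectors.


Via rank(M_{q-1}∘⋯∘M_p): M ≅ I[1,2], I[1,4]^2, I[2,4], I[3,3].
μ_θ-semistable layers: μ^(1)=5; μ^(2)=2; μ^(3)=1; μ^(4)=-7

((0, 0, 1, 0); (0, 0, 3, 3); (0, 4, 0, 0); (3, 0, 0, 0))


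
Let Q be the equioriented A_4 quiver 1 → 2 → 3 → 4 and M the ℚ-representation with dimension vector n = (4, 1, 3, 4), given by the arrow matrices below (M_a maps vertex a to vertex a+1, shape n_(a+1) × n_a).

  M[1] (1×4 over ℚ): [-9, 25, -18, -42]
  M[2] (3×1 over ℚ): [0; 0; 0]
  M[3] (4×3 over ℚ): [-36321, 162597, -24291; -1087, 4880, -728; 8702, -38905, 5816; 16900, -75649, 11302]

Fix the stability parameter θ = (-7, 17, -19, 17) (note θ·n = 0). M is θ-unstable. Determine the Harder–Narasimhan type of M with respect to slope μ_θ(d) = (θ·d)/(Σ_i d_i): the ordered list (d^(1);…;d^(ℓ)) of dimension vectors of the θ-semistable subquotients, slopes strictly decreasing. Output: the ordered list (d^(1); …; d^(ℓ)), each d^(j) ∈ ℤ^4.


Barcode: M ≅ I[1,1]^3, I[1,2], I[3,4]^3, I[4,4]. HN layers by μ_θ (3 steps, strictly decreasing):
  μ^(1)=17; μ^(2)=-7; μ^(3)=-19

((0, 1, 0, 4); (4, 0, 0, 0); (0, 0, 3, 0))


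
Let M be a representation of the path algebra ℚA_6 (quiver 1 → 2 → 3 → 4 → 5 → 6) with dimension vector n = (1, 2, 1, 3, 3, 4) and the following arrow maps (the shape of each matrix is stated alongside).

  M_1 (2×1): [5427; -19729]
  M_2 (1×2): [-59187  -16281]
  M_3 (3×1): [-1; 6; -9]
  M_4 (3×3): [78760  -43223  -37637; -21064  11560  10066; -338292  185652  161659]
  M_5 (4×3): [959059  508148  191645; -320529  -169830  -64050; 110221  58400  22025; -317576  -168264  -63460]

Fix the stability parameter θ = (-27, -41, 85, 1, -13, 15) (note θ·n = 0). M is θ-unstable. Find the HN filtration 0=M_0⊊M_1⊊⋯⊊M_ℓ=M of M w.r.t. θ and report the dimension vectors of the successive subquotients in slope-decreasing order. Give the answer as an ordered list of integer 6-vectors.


Via rank(M_{q-1}∘⋯∘M_p): M ≅ I[1,2], I[2,6], I[4,5], I[4,6], I[6,6]^2.
μ_θ-semistable layers: μ^(1)=22; μ^(2)=15; μ^(3)=-6; μ^(4)=-34; μ^(5)=-41

((0, 0, 1, 1, 1, 1); (0, 0, 0, 0, 0, 3); (0, 0, 0, 2, 2, 0); (1, 1, 0, 0, 0, 0); (0, 1, 0, 0, 0, 0))


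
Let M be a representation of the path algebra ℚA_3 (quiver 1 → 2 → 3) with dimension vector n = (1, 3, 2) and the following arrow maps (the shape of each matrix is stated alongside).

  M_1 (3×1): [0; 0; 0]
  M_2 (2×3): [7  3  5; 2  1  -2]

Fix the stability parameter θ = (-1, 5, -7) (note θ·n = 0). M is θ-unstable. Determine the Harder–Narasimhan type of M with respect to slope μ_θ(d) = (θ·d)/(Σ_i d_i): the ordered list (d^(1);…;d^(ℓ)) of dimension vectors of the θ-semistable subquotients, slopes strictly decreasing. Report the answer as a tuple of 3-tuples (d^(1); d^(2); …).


Barcode: M ≅ I[1,1], I[2,2], I[2,3]^2. HN layers by μ_θ (2 steps, strictly decreasing):
  μ^(1)=5; μ^(2)=-1

((0, 1, 0); (1, 2, 2))


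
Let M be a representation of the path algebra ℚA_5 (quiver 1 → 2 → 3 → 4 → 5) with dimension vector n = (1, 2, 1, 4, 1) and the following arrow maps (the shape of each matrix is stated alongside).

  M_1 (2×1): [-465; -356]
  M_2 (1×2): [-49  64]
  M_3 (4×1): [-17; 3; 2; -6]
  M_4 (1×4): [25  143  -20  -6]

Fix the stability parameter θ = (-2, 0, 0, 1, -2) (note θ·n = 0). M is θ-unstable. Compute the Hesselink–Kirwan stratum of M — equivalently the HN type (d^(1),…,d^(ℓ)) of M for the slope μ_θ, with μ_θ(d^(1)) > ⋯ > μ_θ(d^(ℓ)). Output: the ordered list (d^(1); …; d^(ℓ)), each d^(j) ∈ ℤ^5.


Barcode: M ≅ I[1,4], I[2,2], I[4,4]^2, I[4,5]. HN layers by μ_θ (4 steps, strictly decreasing):
  μ^(1)=1; μ^(2)=0; μ^(3)=-1/2; μ^(4)=-2

((0, 0, 0, 3, 0); (0, 2, 1, 0, 0); (0, 0, 0, 1, 1); (1, 0, 0, 0, 0))


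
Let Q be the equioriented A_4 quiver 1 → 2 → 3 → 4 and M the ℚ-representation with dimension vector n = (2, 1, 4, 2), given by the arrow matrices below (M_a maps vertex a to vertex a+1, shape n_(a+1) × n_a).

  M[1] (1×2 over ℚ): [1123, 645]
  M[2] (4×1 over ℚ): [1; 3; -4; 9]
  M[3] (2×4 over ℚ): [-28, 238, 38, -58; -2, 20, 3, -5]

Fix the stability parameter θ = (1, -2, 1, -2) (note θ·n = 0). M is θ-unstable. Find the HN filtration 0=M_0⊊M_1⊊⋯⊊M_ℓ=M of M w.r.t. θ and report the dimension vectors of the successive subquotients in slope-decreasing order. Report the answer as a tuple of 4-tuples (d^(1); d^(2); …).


Barcode: M ≅ I[1,1], I[1,4], I[3,3]^2, I[3,4]. HN layers by μ_θ (2 steps, strictly decreasing):
  μ^(1)=1; μ^(2)=-1/2

((1, 0, 2, 0); (1, 1, 2, 2))


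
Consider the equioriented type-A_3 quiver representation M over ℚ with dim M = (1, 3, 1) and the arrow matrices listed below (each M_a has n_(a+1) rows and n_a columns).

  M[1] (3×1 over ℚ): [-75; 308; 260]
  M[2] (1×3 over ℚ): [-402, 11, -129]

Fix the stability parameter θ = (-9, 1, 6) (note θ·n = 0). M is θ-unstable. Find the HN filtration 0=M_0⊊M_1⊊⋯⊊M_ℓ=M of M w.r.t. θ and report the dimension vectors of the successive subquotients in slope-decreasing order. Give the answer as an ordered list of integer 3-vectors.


Barcode: M ≅ I[1,3], I[2,2]^2. HN layers by μ_θ (3 steps, strictly decreasing):
  μ^(1)=6; μ^(2)=1; μ^(3)=-9

((0, 0, 1); (0, 3, 0); (1, 0, 0))


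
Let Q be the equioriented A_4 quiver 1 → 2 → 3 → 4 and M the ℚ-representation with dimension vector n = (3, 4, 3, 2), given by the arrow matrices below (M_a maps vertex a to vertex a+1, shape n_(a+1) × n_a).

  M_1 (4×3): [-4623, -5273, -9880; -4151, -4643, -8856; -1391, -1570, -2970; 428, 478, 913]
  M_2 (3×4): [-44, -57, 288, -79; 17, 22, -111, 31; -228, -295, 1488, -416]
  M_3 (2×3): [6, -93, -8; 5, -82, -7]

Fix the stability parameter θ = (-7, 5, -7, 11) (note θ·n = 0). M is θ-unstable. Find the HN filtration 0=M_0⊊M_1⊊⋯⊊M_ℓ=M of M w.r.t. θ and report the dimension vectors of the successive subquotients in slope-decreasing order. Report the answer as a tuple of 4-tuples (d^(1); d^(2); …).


Interval decomposition of M: I[1,3], I[1,4]^2, I[2,2].
HN type (ℓ=4): μ^(1)=11; μ^(2)=5; μ^(3)=-1; μ^(4)=-7

((0, 0, 0, 2); (0, 1, 0, 0); (0, 3, 3, 0); (3, 0, 0, 0))


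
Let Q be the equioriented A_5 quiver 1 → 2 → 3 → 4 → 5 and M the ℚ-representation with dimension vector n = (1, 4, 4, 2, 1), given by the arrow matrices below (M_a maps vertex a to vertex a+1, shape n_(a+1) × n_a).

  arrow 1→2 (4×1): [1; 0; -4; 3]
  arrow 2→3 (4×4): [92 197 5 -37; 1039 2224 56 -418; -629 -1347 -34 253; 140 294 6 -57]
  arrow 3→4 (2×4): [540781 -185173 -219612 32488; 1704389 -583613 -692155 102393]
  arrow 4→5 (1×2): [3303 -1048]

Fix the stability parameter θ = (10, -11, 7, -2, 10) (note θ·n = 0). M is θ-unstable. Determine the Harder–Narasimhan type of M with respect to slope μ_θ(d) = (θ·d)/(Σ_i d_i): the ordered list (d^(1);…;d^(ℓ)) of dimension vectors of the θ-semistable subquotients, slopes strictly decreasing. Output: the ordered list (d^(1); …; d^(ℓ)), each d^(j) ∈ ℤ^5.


Interval decomposition of M: I[1,4], I[2,3]^2, I[2,5].
HN type (ℓ=5): μ^(1)=10; μ^(2)=7; μ^(3)=5/2; μ^(4)=-1/2; μ^(5)=-11

((0, 0, 0, 0, 1); (0, 0, 2, 0, 0); (0, 0, 2, 2, 0); (1, 1, 0, 0, 0); (0, 3, 0, 0, 0))


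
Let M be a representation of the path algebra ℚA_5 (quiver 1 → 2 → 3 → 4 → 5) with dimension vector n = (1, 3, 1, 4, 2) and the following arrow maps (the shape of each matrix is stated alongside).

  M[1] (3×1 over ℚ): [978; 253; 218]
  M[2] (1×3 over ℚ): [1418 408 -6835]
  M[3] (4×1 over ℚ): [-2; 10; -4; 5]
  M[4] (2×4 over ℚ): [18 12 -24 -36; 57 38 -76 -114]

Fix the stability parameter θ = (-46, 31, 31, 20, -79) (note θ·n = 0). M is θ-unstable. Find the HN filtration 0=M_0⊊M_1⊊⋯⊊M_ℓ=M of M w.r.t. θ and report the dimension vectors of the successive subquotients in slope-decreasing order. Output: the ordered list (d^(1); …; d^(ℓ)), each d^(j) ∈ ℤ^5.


Interval decomposition of M: I[1,4], I[2,2]^2, I[4,4]^2, I[4,5], I[5,5].
HN type (ℓ=6): μ^(1)=31; μ^(2)=82/3; μ^(3)=20; μ^(4)=-59/2; μ^(5)=-46; μ^(6)=-79

((0, 2, 0, 0, 0); (0, 1, 1, 1, 0); (0, 0, 0, 2, 0); (0, 0, 0, 1, 1); (1, 0, 0, 0, 0); (0, 0, 0, 0, 1))


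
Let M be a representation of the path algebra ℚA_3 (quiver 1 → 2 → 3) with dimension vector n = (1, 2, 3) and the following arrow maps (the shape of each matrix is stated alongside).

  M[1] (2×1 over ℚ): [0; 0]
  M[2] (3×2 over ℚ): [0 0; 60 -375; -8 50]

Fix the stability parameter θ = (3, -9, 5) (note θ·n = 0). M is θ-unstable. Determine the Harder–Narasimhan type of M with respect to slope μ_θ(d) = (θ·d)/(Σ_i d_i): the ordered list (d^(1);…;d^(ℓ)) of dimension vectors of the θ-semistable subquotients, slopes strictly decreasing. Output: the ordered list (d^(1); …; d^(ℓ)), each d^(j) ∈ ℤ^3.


Barcode: M ≅ I[1,1], I[2,2], I[2,3], I[3,3]^2. HN layers by μ_θ (3 steps, strictly decreasing):
  μ^(1)=5; μ^(2)=3; μ^(3)=-9

((0, 0, 3); (1, 0, 0); (0, 2, 0))


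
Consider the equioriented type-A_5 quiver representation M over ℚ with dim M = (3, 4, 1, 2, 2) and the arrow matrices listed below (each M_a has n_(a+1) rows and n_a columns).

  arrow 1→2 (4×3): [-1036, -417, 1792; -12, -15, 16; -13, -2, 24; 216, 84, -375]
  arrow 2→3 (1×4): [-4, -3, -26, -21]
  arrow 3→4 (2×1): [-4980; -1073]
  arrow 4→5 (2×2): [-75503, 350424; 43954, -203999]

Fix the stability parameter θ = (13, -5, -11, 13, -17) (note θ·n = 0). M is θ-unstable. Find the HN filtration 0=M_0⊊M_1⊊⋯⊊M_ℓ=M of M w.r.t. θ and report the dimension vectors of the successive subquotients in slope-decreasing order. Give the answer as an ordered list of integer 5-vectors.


Interval decomposition of M: I[1,2]^2, I[1,5], I[2,2], I[4,5].
HN type (ℓ=4): μ^(1)=4; μ^(2)=-7/5; μ^(3)=-2; μ^(4)=-5

((2, 2, 0, 0, 0); (1, 1, 1, 1, 1); (0, 0, 0, 1, 1); (0, 1, 0, 0, 0))


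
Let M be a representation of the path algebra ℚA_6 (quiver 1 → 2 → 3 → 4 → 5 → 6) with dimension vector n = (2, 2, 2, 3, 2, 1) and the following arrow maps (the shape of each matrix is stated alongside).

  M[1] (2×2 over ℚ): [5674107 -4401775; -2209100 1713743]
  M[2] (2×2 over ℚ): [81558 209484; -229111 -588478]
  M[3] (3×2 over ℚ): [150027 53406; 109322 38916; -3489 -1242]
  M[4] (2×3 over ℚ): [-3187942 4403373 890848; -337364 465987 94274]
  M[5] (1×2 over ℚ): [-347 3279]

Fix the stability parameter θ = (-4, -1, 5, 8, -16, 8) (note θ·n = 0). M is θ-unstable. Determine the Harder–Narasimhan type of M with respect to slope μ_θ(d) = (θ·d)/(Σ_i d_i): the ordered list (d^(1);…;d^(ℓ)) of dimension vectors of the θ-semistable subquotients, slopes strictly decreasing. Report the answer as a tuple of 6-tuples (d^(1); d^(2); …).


Interval decomposition of M: I[1,2], I[1,3], I[3,4], I[4,5], I[4,6].
HN type (ℓ=4): μ^(1)=8; μ^(2)=5; μ^(3)=-1; μ^(4)=-4

((0, 0, 0, 1, 0, 1); (0, 0, 2, 0, 0, 0); (0, 2, 0, 0, 0, 0); (2, 0, 0, 2, 2, 0))


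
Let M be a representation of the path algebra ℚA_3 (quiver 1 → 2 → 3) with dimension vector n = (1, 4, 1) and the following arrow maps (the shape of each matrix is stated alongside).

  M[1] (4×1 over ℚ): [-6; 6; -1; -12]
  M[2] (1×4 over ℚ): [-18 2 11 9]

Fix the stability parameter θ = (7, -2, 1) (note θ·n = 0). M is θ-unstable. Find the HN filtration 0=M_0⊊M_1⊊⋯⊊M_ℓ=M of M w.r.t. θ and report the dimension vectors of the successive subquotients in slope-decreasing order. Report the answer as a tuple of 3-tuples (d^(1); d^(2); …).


Barcode: M ≅ I[1,3], I[2,2]^3. HN layers by μ_θ (2 steps, strictly decreasing):
  μ^(1)=2; μ^(2)=-2

((1, 1, 1); (0, 3, 0))


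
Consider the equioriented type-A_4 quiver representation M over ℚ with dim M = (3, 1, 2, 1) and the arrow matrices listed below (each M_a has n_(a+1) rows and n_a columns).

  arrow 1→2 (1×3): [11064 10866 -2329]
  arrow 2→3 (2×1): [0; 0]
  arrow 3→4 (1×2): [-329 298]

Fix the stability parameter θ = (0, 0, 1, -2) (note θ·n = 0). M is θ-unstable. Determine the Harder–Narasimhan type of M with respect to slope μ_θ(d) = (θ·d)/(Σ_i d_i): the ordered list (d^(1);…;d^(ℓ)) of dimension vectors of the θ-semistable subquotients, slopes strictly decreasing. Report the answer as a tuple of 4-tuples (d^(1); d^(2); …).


Interval decomposition of M: I[1,1]^2, I[1,2], I[3,3], I[3,4].
HN type (ℓ=3): μ^(1)=1; μ^(2)=0; μ^(3)=-1/2

((0, 0, 1, 0); (3, 1, 0, 0); (0, 0, 1, 1))


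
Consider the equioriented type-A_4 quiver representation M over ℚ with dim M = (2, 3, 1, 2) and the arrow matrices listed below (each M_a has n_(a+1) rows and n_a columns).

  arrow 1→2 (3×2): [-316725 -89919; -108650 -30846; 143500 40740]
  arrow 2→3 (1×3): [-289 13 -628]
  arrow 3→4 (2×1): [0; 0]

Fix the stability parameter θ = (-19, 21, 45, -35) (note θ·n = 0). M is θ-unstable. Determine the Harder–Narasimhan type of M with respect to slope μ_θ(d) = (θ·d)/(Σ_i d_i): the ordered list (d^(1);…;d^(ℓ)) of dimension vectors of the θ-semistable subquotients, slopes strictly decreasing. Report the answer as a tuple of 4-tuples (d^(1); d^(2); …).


Barcode: M ≅ I[1,1], I[1,3], I[2,2]^2, I[4,4]^2. HN layers by μ_θ (4 steps, strictly decreasing):
  μ^(1)=45; μ^(2)=21; μ^(3)=-19; μ^(4)=-35

((0, 0, 1, 0); (0, 3, 0, 0); (2, 0, 0, 0); (0, 0, 0, 2))


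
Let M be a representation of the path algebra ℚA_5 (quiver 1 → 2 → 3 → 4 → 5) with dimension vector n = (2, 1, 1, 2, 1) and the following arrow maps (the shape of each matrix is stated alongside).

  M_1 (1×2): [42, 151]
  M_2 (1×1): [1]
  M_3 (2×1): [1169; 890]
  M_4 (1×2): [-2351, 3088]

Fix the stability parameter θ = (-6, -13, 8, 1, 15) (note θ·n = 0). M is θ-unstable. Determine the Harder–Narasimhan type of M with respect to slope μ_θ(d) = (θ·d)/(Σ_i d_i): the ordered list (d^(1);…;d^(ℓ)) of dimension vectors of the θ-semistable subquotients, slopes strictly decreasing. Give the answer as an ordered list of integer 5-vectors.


Interval decomposition of M: I[1,1], I[1,5], I[4,4].
HN type (ℓ=5): μ^(1)=15; μ^(2)=9/2; μ^(3)=1; μ^(4)=-6; μ^(5)=-19/2

((0, 0, 0, 0, 1); (0, 0, 1, 1, 0); (0, 0, 0, 1, 0); (1, 0, 0, 0, 0); (1, 1, 0, 0, 0))


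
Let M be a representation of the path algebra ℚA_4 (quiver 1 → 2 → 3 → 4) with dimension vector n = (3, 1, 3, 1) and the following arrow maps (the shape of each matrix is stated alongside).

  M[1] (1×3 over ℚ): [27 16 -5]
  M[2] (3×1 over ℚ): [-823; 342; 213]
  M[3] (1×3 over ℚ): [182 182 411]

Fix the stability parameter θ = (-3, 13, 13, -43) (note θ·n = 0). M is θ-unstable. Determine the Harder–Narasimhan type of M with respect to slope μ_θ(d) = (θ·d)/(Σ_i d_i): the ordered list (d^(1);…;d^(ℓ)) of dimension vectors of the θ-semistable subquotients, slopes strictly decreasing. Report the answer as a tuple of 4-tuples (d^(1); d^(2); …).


Via rank(M_{q-1}∘⋯∘M_p): M ≅ I[1,1]^2, I[1,4], I[3,3]^2.
μ_θ-semistable layers: μ^(1)=13; μ^(2)=-3; μ^(3)=-5

((0, 0, 2, 0); (2, 0, 0, 0); (1, 1, 1, 1))


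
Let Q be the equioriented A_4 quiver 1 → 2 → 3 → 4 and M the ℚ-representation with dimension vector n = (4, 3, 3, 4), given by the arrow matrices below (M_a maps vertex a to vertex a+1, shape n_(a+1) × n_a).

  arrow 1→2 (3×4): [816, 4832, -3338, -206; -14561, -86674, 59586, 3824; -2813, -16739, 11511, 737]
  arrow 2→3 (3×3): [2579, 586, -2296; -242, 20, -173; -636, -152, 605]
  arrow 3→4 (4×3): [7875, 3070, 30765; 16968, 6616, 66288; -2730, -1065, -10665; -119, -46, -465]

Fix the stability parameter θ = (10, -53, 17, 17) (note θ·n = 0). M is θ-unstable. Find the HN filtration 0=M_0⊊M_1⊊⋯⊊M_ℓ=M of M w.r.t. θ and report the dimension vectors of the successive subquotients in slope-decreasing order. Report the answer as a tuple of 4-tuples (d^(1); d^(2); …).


Interval decomposition of M: I[1,1], I[1,2], I[1,3], I[1,4], I[3,4], I[4,4]^2.
HN type (ℓ=3): μ^(1)=17; μ^(2)=10; μ^(3)=-43/2

((0, 0, 3, 4); (1, 0, 0, 0); (3, 3, 0, 0))


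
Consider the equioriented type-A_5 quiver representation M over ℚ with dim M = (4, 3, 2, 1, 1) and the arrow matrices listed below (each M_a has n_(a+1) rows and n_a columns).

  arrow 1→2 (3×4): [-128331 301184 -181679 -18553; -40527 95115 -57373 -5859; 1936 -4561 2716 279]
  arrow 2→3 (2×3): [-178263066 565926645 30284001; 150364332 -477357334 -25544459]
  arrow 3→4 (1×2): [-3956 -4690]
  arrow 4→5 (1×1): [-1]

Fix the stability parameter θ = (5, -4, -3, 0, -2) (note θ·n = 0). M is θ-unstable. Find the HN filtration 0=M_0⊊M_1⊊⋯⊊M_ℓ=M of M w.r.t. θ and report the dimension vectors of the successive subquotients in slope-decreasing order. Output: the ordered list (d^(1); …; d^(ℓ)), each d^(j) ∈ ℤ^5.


Barcode: M ≅ I[1,1], I[1,2], I[1,3], I[1,5]. HN layers by μ_θ (4 steps, strictly decreasing):
  μ^(1)=5; μ^(2)=1/2; μ^(3)=-2/3; μ^(4)=-4/5

((1, 0, 0, 0, 0); (1, 1, 0, 0, 0); (1, 1, 1, 0, 0); (1, 1, 1, 1, 1))


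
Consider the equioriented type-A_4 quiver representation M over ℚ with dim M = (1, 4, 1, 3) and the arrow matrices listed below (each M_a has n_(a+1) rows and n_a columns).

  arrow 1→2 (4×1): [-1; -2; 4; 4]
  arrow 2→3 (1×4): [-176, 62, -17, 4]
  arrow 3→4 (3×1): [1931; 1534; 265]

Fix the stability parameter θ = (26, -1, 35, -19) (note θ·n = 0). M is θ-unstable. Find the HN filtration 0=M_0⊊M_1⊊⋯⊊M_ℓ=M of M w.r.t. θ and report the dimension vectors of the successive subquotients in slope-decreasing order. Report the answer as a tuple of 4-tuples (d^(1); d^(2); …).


Barcode: M ≅ I[1,2], I[2,2]^2, I[2,4], I[4,4]^2. HN layers by μ_θ (4 steps, strictly decreasing):
  μ^(1)=25/2; μ^(2)=8; μ^(3)=-1; μ^(4)=-19

((1, 1, 0, 0); (0, 0, 1, 1); (0, 3, 0, 0); (0, 0, 0, 2))


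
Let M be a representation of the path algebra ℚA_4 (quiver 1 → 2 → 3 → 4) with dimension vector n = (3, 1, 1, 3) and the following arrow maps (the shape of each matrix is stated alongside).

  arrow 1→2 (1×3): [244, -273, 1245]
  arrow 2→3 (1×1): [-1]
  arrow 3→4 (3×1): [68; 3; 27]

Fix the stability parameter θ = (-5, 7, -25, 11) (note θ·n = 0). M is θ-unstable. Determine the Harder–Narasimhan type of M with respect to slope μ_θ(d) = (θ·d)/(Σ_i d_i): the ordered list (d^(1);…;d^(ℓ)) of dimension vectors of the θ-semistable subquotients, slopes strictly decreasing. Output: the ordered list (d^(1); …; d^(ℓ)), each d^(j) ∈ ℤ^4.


Interval decomposition of M: I[1,1]^2, I[1,4], I[4,4]^2.
HN type (ℓ=3): μ^(1)=11; μ^(2)=-5; μ^(3)=-23/3

((0, 0, 0, 3); (2, 0, 0, 0); (1, 1, 1, 0))


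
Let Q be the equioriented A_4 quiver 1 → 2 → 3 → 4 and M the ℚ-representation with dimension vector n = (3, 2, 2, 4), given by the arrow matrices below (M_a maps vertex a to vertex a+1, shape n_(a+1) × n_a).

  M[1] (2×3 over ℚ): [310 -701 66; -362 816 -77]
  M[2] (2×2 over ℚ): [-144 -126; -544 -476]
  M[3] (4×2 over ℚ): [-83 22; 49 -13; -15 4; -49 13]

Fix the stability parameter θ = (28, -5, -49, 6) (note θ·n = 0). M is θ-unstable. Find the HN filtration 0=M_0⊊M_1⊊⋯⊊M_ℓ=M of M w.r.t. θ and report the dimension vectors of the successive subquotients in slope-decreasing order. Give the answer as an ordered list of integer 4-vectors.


Via rank(M_{q-1}∘⋯∘M_p): M ≅ I[1,1], I[1,2], I[1,4], I[3,4], I[4,4]^2.
μ_θ-semistable layers: μ^(1)=28; μ^(2)=23/2; μ^(3)=6; μ^(4)=-26/3; μ^(5)=-49

((1, 0, 0, 0); (1, 1, 0, 0); (0, 0, 0, 4); (1, 1, 1, 0); (0, 0, 1, 0))


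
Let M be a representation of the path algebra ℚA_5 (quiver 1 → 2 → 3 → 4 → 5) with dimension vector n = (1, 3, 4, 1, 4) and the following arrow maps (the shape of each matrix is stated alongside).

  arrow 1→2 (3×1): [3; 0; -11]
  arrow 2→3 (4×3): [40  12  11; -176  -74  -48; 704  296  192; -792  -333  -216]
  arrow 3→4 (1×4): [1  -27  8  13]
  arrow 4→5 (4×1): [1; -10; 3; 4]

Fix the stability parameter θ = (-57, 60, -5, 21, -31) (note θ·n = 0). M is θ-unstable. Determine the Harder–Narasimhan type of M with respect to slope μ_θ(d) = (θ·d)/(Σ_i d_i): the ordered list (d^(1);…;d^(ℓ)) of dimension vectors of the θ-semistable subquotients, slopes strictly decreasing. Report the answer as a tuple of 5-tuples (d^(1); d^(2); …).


Interval decomposition of M: I[1,5], I[2,2], I[2,3], I[3,3]^2, I[5,5]^3.
HN type (ℓ=6): μ^(1)=60; μ^(2)=55/2; μ^(3)=45/4; μ^(4)=-5; μ^(5)=-31; μ^(6)=-57

((0, 1, 0, 0, 0); (0, 1, 1, 0, 0); (0, 1, 1, 1, 1); (0, 0, 2, 0, 0); (0, 0, 0, 0, 3); (1, 0, 0, 0, 0))


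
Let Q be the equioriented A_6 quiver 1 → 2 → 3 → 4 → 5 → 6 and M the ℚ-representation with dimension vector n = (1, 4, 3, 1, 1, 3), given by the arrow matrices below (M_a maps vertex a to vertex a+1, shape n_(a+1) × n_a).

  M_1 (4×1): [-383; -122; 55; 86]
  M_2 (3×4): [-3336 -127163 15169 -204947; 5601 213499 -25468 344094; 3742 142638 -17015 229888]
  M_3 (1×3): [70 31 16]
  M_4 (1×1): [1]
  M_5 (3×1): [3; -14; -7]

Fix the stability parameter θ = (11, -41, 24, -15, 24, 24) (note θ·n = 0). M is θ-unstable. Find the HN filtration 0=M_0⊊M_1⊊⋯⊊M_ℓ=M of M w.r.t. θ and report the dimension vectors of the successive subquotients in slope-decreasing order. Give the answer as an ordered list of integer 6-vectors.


Via rank(M_{q-1}∘⋯∘M_p): M ≅ I[1,6], I[2,2], I[2,3]^2, I[6,6]^2.
μ_θ-semistable layers: μ^(1)=24; μ^(2)=9/2; μ^(3)=-15; μ^(4)=-41

((0, 0, 2, 0, 1, 3); (0, 0, 1, 1, 0, 0); (1, 1, 0, 0, 0, 0); (0, 3, 0, 0, 0, 0))


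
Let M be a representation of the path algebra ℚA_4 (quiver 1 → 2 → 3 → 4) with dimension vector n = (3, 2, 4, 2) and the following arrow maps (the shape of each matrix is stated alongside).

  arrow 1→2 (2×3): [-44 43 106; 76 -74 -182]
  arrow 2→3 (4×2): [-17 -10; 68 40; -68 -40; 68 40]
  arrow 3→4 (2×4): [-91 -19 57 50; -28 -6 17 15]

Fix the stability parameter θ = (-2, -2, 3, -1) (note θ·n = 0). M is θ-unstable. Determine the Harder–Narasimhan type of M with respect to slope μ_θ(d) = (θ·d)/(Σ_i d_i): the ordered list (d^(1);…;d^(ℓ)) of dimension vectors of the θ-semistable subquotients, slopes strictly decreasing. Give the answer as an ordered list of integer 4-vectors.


Interval decomposition of M: I[1,1], I[1,2], I[1,4], I[3,3]^2, I[3,4].
HN type (ℓ=3): μ^(1)=3; μ^(2)=1; μ^(3)=-2

((0, 0, 2, 0); (0, 0, 2, 2); (3, 2, 0, 0))


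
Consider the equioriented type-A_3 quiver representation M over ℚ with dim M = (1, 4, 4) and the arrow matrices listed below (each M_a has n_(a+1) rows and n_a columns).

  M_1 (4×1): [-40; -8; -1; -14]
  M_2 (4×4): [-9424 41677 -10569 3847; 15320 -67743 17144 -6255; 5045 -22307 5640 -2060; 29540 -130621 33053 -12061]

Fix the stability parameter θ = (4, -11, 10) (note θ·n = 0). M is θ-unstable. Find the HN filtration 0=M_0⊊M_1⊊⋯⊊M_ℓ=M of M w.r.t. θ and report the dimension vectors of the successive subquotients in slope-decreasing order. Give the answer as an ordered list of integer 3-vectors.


Interval decomposition of M: I[1,3], I[2,3]^3.
HN type (ℓ=3): μ^(1)=10; μ^(2)=-7/2; μ^(3)=-11

((0, 0, 4); (1, 1, 0); (0, 3, 0))


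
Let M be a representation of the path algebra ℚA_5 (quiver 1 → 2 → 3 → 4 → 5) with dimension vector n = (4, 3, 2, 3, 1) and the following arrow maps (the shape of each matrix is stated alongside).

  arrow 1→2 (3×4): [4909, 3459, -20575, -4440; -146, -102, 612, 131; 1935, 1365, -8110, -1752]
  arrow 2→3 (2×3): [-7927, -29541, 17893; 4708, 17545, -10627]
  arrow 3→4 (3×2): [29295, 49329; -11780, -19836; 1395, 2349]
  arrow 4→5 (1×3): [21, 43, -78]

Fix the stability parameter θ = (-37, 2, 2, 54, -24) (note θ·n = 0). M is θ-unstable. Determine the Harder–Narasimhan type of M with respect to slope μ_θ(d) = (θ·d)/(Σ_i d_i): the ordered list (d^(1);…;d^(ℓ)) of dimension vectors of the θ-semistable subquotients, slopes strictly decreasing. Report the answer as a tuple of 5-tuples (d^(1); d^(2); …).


Barcode: M ≅ I[1,1], I[1,2], I[1,3], I[1,5], I[4,4]^2. HN layers by μ_θ (4 steps, strictly decreasing):
  μ^(1)=54; μ^(2)=15; μ^(3)=2; μ^(4)=-37

((0, 0, 0, 2, 0); (0, 0, 0, 1, 1); (0, 3, 2, 0, 0); (4, 0, 0, 0, 0))


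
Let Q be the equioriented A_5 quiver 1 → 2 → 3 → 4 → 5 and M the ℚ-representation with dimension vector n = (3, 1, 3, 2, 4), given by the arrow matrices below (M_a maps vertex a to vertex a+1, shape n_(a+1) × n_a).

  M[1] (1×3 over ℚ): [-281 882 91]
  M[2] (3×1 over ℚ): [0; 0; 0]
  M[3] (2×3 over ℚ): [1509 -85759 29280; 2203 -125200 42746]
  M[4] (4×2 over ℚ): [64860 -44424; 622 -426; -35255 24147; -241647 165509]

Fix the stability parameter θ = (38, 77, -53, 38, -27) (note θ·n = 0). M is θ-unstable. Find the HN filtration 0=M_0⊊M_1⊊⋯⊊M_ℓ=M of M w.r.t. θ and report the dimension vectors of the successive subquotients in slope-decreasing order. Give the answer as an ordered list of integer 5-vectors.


Barcode: M ≅ I[1,1]^2, I[1,2], I[3,3], I[3,5]^2, I[5,5]^2. HN layers by μ_θ (5 steps, strictly decreasing):
  μ^(1)=77; μ^(2)=38; μ^(3)=11/2; μ^(4)=-27; μ^(5)=-53

((0, 1, 0, 0, 0); (3, 0, 0, 0, 0); (0, 0, 0, 2, 2); (0, 0, 0, 0, 2); (0, 0, 3, 0, 0))


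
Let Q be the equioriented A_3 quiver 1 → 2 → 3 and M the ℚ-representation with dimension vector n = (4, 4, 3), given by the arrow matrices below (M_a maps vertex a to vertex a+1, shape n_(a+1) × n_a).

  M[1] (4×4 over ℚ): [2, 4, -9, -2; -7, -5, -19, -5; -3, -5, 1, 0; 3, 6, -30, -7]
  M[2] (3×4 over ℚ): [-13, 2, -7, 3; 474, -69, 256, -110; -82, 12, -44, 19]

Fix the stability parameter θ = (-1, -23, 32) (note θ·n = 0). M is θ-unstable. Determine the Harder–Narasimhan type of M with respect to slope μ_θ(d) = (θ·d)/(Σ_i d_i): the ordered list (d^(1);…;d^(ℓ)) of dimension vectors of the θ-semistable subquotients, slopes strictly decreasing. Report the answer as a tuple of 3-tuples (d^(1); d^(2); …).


Interval decomposition of M: I[1,2], I[1,3]^3.
HN type (ℓ=2): μ^(1)=32; μ^(2)=-12

((0, 0, 3); (4, 4, 0))


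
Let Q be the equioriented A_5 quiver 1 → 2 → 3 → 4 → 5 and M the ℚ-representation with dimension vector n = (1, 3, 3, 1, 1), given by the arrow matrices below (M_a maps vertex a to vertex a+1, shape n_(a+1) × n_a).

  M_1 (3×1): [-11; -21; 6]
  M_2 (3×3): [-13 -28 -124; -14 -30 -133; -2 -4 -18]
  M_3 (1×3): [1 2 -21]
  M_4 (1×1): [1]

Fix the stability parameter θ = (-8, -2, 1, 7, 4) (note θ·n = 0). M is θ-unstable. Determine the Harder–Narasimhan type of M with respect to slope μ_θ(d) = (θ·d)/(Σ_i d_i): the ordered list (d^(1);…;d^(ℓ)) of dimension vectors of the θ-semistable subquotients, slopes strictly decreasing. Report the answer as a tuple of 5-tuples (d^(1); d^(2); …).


Interval decomposition of M: I[1,5], I[2,2], I[2,3], I[3,3].
HN type (ℓ=4): μ^(1)=11/2; μ^(2)=1; μ^(3)=-2; μ^(4)=-8

((0, 0, 0, 1, 1); (0, 0, 3, 0, 0); (0, 3, 0, 0, 0); (1, 0, 0, 0, 0))


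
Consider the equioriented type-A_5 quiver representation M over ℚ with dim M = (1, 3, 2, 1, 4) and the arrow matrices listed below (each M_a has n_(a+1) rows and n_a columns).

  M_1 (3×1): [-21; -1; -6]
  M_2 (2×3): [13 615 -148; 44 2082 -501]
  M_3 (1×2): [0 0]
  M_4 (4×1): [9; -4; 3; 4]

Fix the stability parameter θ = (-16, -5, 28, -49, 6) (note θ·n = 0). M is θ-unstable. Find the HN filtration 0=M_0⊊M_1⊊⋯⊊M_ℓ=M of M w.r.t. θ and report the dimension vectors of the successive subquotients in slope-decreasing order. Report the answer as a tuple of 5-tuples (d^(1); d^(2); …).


Barcode: M ≅ I[1,2], I[2,3]^2, I[4,5], I[5,5]^3. HN layers by μ_θ (5 steps, strictly decreasing):
  μ^(1)=28; μ^(2)=6; μ^(3)=-5; μ^(4)=-16; μ^(5)=-49

((0, 0, 2, 0, 0); (0, 0, 0, 0, 4); (0, 3, 0, 0, 0); (1, 0, 0, 0, 0); (0, 0, 0, 1, 0))


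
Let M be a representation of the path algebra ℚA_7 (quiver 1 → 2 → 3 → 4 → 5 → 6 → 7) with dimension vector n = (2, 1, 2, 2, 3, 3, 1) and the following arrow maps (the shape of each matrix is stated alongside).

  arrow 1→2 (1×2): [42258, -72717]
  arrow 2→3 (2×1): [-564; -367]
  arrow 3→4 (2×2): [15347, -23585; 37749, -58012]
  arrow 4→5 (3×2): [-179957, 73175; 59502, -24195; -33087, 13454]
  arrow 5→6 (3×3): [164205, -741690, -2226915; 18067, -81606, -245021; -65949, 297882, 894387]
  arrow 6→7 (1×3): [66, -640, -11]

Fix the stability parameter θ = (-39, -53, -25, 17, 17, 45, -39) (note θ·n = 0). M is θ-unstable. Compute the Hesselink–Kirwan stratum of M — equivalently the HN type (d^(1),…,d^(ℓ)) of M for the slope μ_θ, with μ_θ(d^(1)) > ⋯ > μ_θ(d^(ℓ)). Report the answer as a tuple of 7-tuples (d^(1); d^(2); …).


Via rank(M_{q-1}∘⋯∘M_p): M ≅ I[1,1], I[1,5], I[3,7], I[5,5], I[6,6]^2.
μ_θ-semistable layers: μ^(1)=45; μ^(2)=17; μ^(3)=10; μ^(4)=-25; μ^(5)=-39; μ^(6)=-46

((0, 0, 0, 0, 0, 2, 0); (0, 0, 0, 1, 2, 0, 0); (0, 0, 0, 1, 1, 1, 1); (0, 0, 2, 0, 0, 0, 0); (1, 0, 0, 0, 0, 0, 0); (1, 1, 0, 0, 0, 0, 0))
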